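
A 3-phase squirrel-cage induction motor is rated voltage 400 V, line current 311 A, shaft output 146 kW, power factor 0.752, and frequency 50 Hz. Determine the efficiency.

P_out = 146 kW = 146000 W
P_in = √3·V_L·I_L·cosφ = 1.732 × 400 × 311 × 0.752 = 162027 W
η = P_out / P_in = 146000 / 162027 = 0.901 = 90.1%

90.1 %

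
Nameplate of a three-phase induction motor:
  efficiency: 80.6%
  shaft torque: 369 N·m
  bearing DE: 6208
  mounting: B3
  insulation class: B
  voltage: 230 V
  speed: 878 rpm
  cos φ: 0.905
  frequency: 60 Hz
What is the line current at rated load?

117 A

ω = 2π×878/60 = 91.94 rad/s; P_out = τω = 369 × 91.94 = 33926 W
P_in = P_out / η = 33926 / 0.806 = 42092 W
I_L = P_in / (√3·V_L·cosφ) = 42092 / (1.732 × 230 × 0.905) = 117 A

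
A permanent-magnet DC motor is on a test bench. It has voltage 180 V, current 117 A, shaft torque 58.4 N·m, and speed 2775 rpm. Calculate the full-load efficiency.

80.6 %

ω = 2π × 2775/60 = 290.6 rad/s; P_out = τω = 58.4 × 290.6 = 16971 W
P_in = V·I = 180 × 117 = 21060 W
η = P_out / P_in = 16971 / 21060 = 0.806 = 80.6%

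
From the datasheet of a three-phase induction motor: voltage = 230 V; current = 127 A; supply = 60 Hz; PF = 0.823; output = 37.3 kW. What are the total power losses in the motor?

4340 W

P_in = √3·V·I·cosφ = 1.732×230×127×0.823 = 41637 W
P_out = 37300 W
Losses = P_in − P_out = 41637 − 37300 = 4337 W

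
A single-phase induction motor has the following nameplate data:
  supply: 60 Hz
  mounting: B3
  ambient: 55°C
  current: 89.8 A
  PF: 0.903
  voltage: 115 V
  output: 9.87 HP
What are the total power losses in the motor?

1.96 kW

P_in = V·I·cosφ = 115×89.8×0.903 = 9325 W
P_out = 9.87×746 = 7363 W
Losses = P_in − P_out = 9325 − 7363 = 1962 W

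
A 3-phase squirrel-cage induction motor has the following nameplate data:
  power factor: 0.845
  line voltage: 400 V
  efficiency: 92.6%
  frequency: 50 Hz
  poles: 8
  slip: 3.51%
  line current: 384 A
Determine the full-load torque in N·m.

P_in = √3·V·I·cosφ = 1.732 × 400 × 384 × 0.845 = 224800 W
P_out = η·P_in = 0.926 × 224800 = 208165 W
n_s = 120×50/8 = 750 rpm; n = 750×(1−0.0351) = 724 rpm
ω = 2π×724/60 = 75.82 rad/s
τ = P_out/ω = 208165/75.82 = 2750 N·m

2750 N·m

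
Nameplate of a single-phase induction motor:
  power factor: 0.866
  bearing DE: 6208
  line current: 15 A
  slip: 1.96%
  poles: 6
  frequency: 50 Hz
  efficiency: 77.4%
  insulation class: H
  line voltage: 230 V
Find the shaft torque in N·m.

22.5 N·m

P_in = V·I·cosφ = 230 × 15 × 0.866 = 2988 W
P_out = η·P_in = 0.774 × 2988 = 2313 W
n_s = 120×50/6 = 1000 rpm; n = 1000×(1−0.0196) = 980 rpm
ω = 2π×980/60 = 102.6 rad/s
τ = P_out/ω = 2313/102.6 = 22.5 N·m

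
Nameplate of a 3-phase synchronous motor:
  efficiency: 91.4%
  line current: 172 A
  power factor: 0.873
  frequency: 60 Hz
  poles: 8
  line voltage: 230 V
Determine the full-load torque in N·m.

580 N·m

P_in = √3·V·I·cosφ = 1.732 × 230 × 172 × 0.873 = 59816 W
P_out = η·P_in = 0.914 × 59816 = 54672 W
n = n_s = 120×60/8 = 900 rpm (synchronous)
ω = 2π×900/60 = 94.25 rad/s
τ = P_out/ω = 54672/94.25 = 580 N·m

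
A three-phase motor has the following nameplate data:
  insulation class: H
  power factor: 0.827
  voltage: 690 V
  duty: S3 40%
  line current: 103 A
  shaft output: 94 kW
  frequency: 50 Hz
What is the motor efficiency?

P_out = 94 kW = 94000 W
P_in = √3·V_L·I_L·cosφ = 1.732 × 690 × 103 × 0.827 = 101798 W
η = P_out / P_in = 94000 / 101798 = 0.923 = 92.3%

92.3 %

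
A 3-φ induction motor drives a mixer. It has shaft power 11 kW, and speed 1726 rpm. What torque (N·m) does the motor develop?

ω = 2π × 1726/60 = 180.7 rad/s
τ = P/ω = 11000/180.7 = 60.9 N·m

60.9 N·m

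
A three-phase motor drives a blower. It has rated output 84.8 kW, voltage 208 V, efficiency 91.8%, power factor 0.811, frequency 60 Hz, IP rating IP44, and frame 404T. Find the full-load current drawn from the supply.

P_out = 84.8 kW = 84800 W
P_in = P_out / η = 84800 / 0.918 = 92375 W
I_L = P_in / (√3·V_L·cosφ) = 92375 / (1.732 × 208 × 0.811) = 316 A

316 A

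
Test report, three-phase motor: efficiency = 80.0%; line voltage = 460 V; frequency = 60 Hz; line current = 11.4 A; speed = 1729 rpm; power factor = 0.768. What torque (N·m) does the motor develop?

P_in = √3·V·I·cosφ = 1.732 × 460 × 11.4 × 0.768 = 6975 W
P_out = η·P_in = 0.8 × 6975 = 5580 W
n = 1729 rpm
ω = 2π×1729/60 = 181.1 rad/s
τ = P_out/ω = 5580/181.1 = 30.8 N·m

30.8 N·m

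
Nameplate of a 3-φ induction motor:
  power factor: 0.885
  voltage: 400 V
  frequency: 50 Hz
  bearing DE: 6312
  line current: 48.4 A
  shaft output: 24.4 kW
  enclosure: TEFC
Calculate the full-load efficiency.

P_out = 24.4 kW = 24400 W
P_in = √3·V_L·I_L·cosφ = 1.732 × 400 × 48.4 × 0.885 = 29675 W
η = P_out / P_in = 24400 / 29675 = 0.822 = 82.2%

82.2 %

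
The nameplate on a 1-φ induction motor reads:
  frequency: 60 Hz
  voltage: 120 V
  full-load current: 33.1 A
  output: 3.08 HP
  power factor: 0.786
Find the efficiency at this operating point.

73.6 %

P_out = 3.08 × 746 = 2298 W
P_in = V·I·cosφ = 120 × 33.1 × 0.786 = 3122 W
η = P_out / P_in = 2298 / 3122 = 0.736 = 73.6%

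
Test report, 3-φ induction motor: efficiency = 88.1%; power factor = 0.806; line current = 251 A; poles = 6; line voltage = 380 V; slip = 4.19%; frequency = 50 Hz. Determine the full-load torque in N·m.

1170 N·m

P_in = √3·V·I·cosφ = 1.732 × 380 × 251 × 0.806 = 133150 W
P_out = η·P_in = 0.881 × 133150 = 117305 W
n_s = 120×50/6 = 1000 rpm; n = 1000×(1−0.0419) = 958 rpm
ω = 2π×958/60 = 100.3 rad/s
τ = P_out/ω = 117305/100.3 = 1170 N·m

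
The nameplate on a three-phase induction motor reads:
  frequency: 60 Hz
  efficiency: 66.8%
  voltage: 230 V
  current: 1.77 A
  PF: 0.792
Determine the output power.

0.373 kW

P_in = √3·V·I·cosφ = 1.732 × 230 × 1.77 × 0.792 = 558 W
P_out = η·P_in = 0.668 × 558 = 373 W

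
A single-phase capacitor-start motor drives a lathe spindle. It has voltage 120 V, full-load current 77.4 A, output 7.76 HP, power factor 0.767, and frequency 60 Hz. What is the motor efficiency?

81.3 %

P_out = 7.76 × 746 = 5789 W
P_in = V·I·cosφ = 120 × 77.4 × 0.767 = 7124 W
η = P_out / P_in = 5789 / 7124 = 0.813 = 81.3%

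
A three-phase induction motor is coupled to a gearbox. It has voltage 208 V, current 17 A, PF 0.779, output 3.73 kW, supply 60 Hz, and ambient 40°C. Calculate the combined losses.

1040 W

P_in = √3·V·I·cosφ = 1.732×208×17×0.779 = 4771 W
P_out = 3730 W
Losses = P_in − P_out = 4771 − 3730 = 1041 W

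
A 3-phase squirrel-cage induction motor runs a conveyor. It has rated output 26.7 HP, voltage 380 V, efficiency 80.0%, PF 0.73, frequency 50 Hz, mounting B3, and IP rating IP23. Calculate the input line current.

51.8 A

P_out = 26.7 × 746 = 19918 W
P_in = P_out / η = 19918 / 0.800 = 24898 W
I_L = P_in / (√3·V_L·cosφ) = 24898 / (1.732 × 380 × 0.73) = 51.8 A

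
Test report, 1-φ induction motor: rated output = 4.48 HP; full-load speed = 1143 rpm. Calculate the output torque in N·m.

27.9 N·m

P_out = 4.48 × 746 = 3342 W
ω = 2π × 1143/60 = 119.7 rad/s
τ = P_out/ω = 3342/119.7 = 27.9 N·m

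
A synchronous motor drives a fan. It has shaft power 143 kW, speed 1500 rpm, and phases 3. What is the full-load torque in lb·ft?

ω = 2π × 1500/60 = 157.1 rad/s
τ = P/ω = 143000/157.1 = 910.2 N·m
In lb·ft: 910.2/1.356 = 671 lb·ft

671 lb·ft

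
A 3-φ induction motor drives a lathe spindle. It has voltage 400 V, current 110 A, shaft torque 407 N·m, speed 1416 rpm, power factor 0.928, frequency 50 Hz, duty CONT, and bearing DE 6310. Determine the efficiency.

ω = 2π × 1416/60 = 148.3 rad/s; P_out = τω = 407 × 148.3 = 60358 W
P_in = √3·V_L·I_L·cosφ = 1.732 × 400 × 110 × 0.928 = 70721 W
η = P_out / P_in = 60358 / 70721 = 0.853 = 85.3%

85.3 %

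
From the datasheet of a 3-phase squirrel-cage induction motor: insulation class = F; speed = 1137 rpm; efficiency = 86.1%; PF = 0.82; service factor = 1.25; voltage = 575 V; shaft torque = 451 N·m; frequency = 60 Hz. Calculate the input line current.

ω = 2π×1137/60 = 119.1 rad/s; P_out = τω = 451 × 119.1 = 53714 W
P_in = P_out / η = 53714 / 0.861 = 62386 W
I_L = P_in / (√3·V_L·cosφ) = 62386 / (1.732 × 575 × 0.82) = 76.4 A

76.4 A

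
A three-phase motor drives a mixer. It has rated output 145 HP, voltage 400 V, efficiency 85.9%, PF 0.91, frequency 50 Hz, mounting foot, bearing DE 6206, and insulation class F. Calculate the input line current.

200 A

P_out = 145 × 746 = 108170 W
P_in = P_out / η = 108170 / 0.859 = 125925 W
I_L = P_in / (√3·V_L·cosφ) = 125925 / (1.732 × 400 × 0.91) = 200 A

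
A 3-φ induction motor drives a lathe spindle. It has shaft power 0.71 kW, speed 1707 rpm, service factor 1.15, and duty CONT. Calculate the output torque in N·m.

3.97 N·m

ω = 2π × 1707/60 = 178.8 rad/s
τ = P/ω = 710/178.8 = 3.97 N·m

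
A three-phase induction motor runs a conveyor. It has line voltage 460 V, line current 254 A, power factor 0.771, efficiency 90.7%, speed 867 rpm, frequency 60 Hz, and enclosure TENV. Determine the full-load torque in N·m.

P_in = √3·V·I·cosφ = 1.732 × 460 × 254 × 0.771 = 156025 W
P_out = η·P_in = 0.907 × 156025 = 141515 W
n = 867 rpm
ω = 2π×867/60 = 90.79 rad/s
τ = P_out/ω = 141515/90.79 = 1560 N·m

1560 N·m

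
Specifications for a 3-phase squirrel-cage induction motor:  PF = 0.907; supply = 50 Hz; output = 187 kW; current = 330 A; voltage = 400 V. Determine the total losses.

P_in = √3·V·I·cosφ = 1.732×400×330×0.907 = 207362 W
P_out = 187000 W
Losses = P_in − P_out = 207362 − 187000 = 20362 W

20400 W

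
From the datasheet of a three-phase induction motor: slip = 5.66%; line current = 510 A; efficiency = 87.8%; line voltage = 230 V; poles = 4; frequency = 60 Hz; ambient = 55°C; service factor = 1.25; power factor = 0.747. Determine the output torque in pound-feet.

P_in = √3·V·I·cosφ = 1.732 × 230 × 510 × 0.747 = 151763 W
P_out = η·P_in = 0.878 × 151763 = 133248 W
n_s = 120×60/4 = 1800 rpm; n = 1800×(1−0.0566) = 1698 rpm
ω = 2π×1698/60 = 177.8 rad/s
τ = P_out/ω = 133248/177.8 = 749.4 N·m
In lb·ft: 749.4/1.356 = 553 lb·ft

553 lb·ft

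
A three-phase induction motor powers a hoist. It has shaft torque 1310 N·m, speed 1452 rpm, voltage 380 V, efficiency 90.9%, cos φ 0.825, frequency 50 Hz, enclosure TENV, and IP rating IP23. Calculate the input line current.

404 A

ω = 2π×1452/60 = 152.1 rad/s; P_out = τω = 1310 × 152.1 = 199251 W
P_in = P_out / η = 199251 / 0.909 = 219198 W
I_L = P_in / (√3·V_L·cosφ) = 219198 / (1.732 × 380 × 0.825) = 404 A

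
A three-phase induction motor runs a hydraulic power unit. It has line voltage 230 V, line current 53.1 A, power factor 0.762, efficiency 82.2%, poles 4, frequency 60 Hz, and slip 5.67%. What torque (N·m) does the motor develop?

74.5 N·m

P_in = √3·V·I·cosφ = 1.732 × 230 × 53.1 × 0.762 = 16119 W
P_out = η·P_in = 0.822 × 16119 = 13250 W
n_s = 120×60/4 = 1800 rpm; n = 1800×(1−0.0567) = 1698 rpm
ω = 2π×1698/60 = 177.8 rad/s
τ = P_out/ω = 13250/177.8 = 74.5 N·m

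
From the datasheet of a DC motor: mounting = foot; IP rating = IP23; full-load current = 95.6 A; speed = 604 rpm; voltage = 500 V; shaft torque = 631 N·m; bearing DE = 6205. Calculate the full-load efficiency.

83.5 %

ω = 2π × 604/60 = 63.25 rad/s; P_out = τω = 631 × 63.25 = 39911 W
P_in = V·I = 500 × 95.6 = 47800 W
η = P_out / P_in = 39911 / 47800 = 0.835 = 83.5%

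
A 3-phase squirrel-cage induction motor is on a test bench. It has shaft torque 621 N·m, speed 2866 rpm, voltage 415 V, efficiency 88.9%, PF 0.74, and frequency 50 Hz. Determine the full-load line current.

394 A

ω = 2π×2866/60 = 300.1 rad/s; P_out = τω = 621 × 300.1 = 186362 W
P_in = P_out / η = 186362 / 0.889 = 209631 W
I_L = P_in / (√3·V_L·cosφ) = 209631 / (1.732 × 415 × 0.74) = 394 A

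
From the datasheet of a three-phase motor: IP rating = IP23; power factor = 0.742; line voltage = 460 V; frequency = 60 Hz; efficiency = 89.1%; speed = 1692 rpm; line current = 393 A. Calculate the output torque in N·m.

P_in = √3·V·I·cosφ = 1.732 × 460 × 393 × 0.742 = 232328 W
P_out = η·P_in = 0.891 × 232328 = 207004 W
n = 1692 rpm
ω = 2π×1692/60 = 177.2 rad/s
τ = P_out/ω = 207004/177.2 = 1170 N·m

1170 N·m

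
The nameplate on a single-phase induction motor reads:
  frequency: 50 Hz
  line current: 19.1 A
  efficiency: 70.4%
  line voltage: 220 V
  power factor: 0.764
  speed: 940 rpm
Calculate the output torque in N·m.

P_in = V·I·cosφ = 220 × 19.1 × 0.764 = 3210 W
P_out = η·P_in = 0.704 × 3210 = 2260 W
n = 940 rpm
ω = 2π×940/60 = 98.44 rad/s
τ = P_out/ω = 2260/98.44 = 23 N·m

23 N·m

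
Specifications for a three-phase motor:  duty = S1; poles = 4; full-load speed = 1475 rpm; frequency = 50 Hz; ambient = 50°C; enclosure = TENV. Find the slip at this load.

n_s = 120f/p = 120×50/4 = 1500 rpm
s = (n_s − n)/n_s = (1500 − 1475)/1500 = 0.0167

1.67 %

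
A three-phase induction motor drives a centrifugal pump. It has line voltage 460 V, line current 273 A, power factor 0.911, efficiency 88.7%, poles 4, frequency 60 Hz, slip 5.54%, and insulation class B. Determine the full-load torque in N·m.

987 N·m

P_in = √3·V·I·cosφ = 1.732 × 460 × 273 × 0.911 = 198147 W
P_out = η·P_in = 0.887 × 198147 = 175756 W
n_s = 120×60/4 = 1800 rpm; n = 1800×(1−0.0554) = 1700 rpm
ω = 2π×1700/60 = 178 rad/s
τ = P_out/ω = 175756/178 = 987 N·m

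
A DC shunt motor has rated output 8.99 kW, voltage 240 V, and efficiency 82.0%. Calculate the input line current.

45.7 A

P_out = 8.99 kW = 8990 W
P_in = P_out / η = 8990 / 0.820 = 10963 W
I = P_in / V = 10963 / 240 = 45.7 A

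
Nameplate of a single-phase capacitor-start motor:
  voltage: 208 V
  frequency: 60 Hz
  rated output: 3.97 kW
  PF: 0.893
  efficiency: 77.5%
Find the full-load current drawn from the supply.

P_out = 3.97 kW = 3970 W
P_in = P_out / η = 3970 / 0.775 = 5123 W
I = P_in / (V·cosφ) = 5123 / (208 × 0.893) = 27.6 A

27.6 A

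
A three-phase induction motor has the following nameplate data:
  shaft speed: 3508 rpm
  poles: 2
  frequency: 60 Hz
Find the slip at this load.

n_s = 120f/p = 120×60/2 = 3600 rpm
s = (n_s − n)/n_s = (3600 − 3508)/3600 = 0.0256

2.6 %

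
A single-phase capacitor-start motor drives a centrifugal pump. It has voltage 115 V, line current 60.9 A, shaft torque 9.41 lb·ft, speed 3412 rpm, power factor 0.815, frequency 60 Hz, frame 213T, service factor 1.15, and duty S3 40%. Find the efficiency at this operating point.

τ = 9.41 lb·ft × 1.356 = 12.76 N·m
ω = 2π × 3412/60 = 357.3 rad/s; P_out = τω = 12.76 × 357.3 = 4559 W
P_in = V·I·cosφ = 115 × 60.9 × 0.815 = 5708 W
η = P_out / P_in = 4559 / 5708 = 0.799 = 79.9%

79.9 %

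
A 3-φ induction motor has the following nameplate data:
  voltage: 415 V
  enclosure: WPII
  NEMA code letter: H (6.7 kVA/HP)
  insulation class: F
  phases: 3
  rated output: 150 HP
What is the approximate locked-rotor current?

S_LR = 6.7 × 150 = 1005 kVA
I_LR = S_LR/(√3·V_L) = 1005000/(1.732×415) = 1400 A

1400 A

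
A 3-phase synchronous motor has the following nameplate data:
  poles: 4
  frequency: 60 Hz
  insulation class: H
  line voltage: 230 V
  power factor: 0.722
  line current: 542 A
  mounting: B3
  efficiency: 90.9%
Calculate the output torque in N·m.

752 N·m

P_in = √3·V·I·cosφ = 1.732 × 230 × 542 × 0.722 = 155888 W
P_out = η·P_in = 0.909 × 155888 = 141702 W
n = n_s = 120×60/4 = 1800 rpm (synchronous)
ω = 2π×1800/60 = 188.5 rad/s
τ = P_out/ω = 141702/188.5 = 752 N·m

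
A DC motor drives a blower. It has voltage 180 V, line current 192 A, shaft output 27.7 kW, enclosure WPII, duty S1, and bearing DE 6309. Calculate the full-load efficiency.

80.2 %

P_out = 27.7 kW = 27700 W
P_in = V·I = 180 × 192 = 34560 W
η = P_out / P_in = 27700 / 34560 = 0.802 = 80.2%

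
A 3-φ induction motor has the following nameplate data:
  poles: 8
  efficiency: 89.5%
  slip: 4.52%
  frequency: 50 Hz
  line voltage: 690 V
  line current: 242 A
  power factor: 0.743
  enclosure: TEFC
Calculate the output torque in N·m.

2560 N·m

P_in = √3·V·I·cosφ = 1.732 × 690 × 242 × 0.743 = 214883 W
P_out = η·P_in = 0.895 × 214883 = 192320 W
n_s = 120×50/8 = 750 rpm; n = 750×(1−0.0452) = 716 rpm
ω = 2π×716/60 = 74.98 rad/s
τ = P_out/ω = 192320/74.98 = 2560 N·m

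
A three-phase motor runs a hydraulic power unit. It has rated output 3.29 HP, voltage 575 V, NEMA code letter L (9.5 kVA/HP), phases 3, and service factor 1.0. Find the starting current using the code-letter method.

31.4 A

S_LR = 9.5 × 3.29 = 31.255 kVA
I_LR = S_LR/(√3·V_L) = 31255/(1.732×575) = 31.4 A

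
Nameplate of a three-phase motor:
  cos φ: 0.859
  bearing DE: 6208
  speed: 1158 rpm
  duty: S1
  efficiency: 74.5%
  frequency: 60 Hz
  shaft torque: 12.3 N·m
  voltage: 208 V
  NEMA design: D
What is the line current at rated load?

6.47 A

ω = 2π×1158/60 = 121.3 rad/s; P_out = τω = 12.3 × 121.3 = 1492 W
P_in = P_out / η = 1492 / 0.745 = 2003 W
I_L = P_in / (√3·V_L·cosφ) = 2003 / (1.732 × 208 × 0.859) = 6.47 A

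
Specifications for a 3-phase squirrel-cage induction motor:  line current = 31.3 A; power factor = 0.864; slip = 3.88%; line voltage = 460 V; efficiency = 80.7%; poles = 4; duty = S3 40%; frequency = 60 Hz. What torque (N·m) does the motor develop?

P_in = √3·V·I·cosφ = 1.732 × 460 × 31.3 × 0.864 = 21546 W
P_out = η·P_in = 0.807 × 21546 = 17388 W
n_s = 120×60/4 = 1800 rpm; n = 1800×(1−0.0388) = 1730 rpm
ω = 2π×1730/60 = 181.2 rad/s
τ = P_out/ω = 17388/181.2 = 96 N·m

96 N·m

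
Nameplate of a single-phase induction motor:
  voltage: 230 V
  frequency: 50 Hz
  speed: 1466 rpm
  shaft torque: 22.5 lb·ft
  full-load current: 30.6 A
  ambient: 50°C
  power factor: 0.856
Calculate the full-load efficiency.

τ = 22.5 lb·ft × 1.356 = 30.51 N·m
ω = 2π × 1466/60 = 153.5 rad/s; P_out = τω = 30.51 × 153.5 = 4683 W
P_in = V·I·cosφ = 230 × 30.6 × 0.856 = 6025 W
η = P_out / P_in = 4683 / 6025 = 0.777 = 77.7%

77.7 %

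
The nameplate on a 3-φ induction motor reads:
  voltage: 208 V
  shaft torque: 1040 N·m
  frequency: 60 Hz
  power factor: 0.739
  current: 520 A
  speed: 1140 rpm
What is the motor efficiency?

ω = 2π × 1140/60 = 119.4 rad/s; P_out = τω = 1040 × 119.4 = 124176 W
P_in = √3·V_L·I_L·cosφ = 1.732 × 208 × 520 × 0.739 = 138439 W
η = P_out / P_in = 124176 / 138439 = 0.897 = 89.7%

89.7 %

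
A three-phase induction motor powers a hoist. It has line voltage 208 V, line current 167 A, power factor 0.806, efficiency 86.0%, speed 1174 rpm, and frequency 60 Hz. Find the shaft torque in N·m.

P_in = √3·V·I·cosφ = 1.732 × 208 × 167 × 0.806 = 48491 W
P_out = η·P_in = 0.86 × 48491 = 41702 W
n = 1174 rpm
ω = 2π×1174/60 = 122.9 rad/s
τ = P_out/ω = 41702/122.9 = 339 N·m

339 N·m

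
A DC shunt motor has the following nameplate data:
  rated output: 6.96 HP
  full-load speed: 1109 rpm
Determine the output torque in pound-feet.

33 lb·ft

P_out = 6.96 × 746 = 5192 W
ω = 2π × 1109/60 = 116.1 rad/s
τ = P_out/ω = 5192/116.1 = 44.72 N·m
In lb·ft: 44.72/1.356 = 33 lb·ft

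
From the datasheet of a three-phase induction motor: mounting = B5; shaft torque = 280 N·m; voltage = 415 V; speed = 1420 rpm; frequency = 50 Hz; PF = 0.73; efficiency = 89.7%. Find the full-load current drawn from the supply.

ω = 2π×1420/60 = 148.7 rad/s; P_out = τω = 280 × 148.7 = 41636 W
P_in = P_out / η = 41636 / 0.897 = 46417 W
I_L = P_in / (√3·V_L·cosφ) = 46417 / (1.732 × 415 × 0.73) = 88.5 A

88.5 A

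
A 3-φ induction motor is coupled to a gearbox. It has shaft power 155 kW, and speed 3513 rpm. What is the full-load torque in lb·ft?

311 lb·ft

ω = 2π × 3513/60 = 367.9 rad/s
τ = P/ω = 155000/367.9 = 421.3 N·m
In lb·ft: 421.3/1.356 = 311 lb·ft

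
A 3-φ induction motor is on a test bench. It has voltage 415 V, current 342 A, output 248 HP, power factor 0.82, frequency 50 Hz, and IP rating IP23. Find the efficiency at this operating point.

91.8 %

P_out = 248 × 746 = 185008 W
P_in = √3·V_L·I_L·cosφ = 1.732 × 415 × 342 × 0.82 = 201575 W
η = P_out / P_in = 185008 / 201575 = 0.918 = 91.8%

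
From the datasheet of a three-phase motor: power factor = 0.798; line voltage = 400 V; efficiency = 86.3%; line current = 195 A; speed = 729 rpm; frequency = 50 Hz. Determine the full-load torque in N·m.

1220 N·m

P_in = √3·V·I·cosφ = 1.732 × 400 × 195 × 0.798 = 107807 W
P_out = η·P_in = 0.863 × 107807 = 93037 W
n = 729 rpm
ω = 2π×729/60 = 76.34 rad/s
τ = P_out/ω = 93037/76.34 = 1220 N·m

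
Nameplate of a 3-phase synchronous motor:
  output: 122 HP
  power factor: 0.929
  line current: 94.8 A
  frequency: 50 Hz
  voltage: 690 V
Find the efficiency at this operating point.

86.5 %

P_out = 122 × 746 = 91012 W
P_in = √3·V_L·I_L·cosφ = 1.732 × 690 × 94.8 × 0.929 = 105250 W
η = P_out / P_in = 91012 / 105250 = 0.865 = 86.5%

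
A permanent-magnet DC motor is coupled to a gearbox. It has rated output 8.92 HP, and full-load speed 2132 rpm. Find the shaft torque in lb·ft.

22 lb·ft

P_out = 8.92 × 746 = 6654 W
ω = 2π × 2132/60 = 223.3 rad/s
τ = P_out/ω = 6654/223.3 = 29.8 N·m
In lb·ft: 29.8/1.356 = 22 lb·ft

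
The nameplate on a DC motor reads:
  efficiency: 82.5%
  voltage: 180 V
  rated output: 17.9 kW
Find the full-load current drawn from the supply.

121 A

P_out = 17.9 kW = 17900 W
P_in = P_out / η = 17900 / 0.825 = 21697 W
I = P_in / V = 21697 / 180 = 121 A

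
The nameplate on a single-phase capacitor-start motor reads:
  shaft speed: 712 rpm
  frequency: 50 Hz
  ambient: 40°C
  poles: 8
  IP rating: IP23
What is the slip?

5.1 %

n_s = 120f/p = 120×50/8 = 750 rpm
s = (n_s − n)/n_s = (750 − 712)/750 = 0.0507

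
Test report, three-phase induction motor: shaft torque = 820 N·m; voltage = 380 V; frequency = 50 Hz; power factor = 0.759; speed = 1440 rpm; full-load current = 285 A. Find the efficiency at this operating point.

86.9 %

ω = 2π × 1440/60 = 150.8 rad/s; P_out = τω = 820 × 150.8 = 123656 W
P_in = √3·V_L·I_L·cosφ = 1.732 × 380 × 285 × 0.759 = 142370 W
η = P_out / P_in = 123656 / 142370 = 0.869 = 86.9%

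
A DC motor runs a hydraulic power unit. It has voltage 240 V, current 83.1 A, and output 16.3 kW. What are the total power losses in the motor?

P_in = V·I = 240×83.1 = 19944 W
P_out = 16300 W
Losses = P_in − P_out = 19944 − 16300 = 3644 W

3.64 kW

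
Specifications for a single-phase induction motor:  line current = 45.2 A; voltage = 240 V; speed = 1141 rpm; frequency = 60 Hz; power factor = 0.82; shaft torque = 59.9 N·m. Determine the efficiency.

ω = 2π × 1141/60 = 119.5 rad/s; P_out = τω = 59.9 × 119.5 = 7158 W
P_in = V·I·cosφ = 240 × 45.2 × 0.82 = 8895 W
η = P_out / P_in = 7158 / 8895 = 0.805 = 80.5%

80.5 %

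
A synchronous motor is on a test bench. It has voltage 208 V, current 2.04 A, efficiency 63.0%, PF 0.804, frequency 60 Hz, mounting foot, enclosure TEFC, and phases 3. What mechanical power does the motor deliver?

0.372 kW

P_in = √3·V·I·cosφ = 1.732 × 208 × 2.04 × 0.804 = 591 W
P_out = η·P_in = 0.63 × 591 = 372 W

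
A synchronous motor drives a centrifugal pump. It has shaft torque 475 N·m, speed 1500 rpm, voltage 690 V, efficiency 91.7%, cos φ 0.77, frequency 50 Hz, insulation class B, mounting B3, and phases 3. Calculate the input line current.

88.4 A

ω = 2π×1500/60 = 157.1 rad/s; P_out = τω = 475 × 157.1 = 74623 W
P_in = P_out / η = 74623 / 0.917 = 81377 W
I_L = P_in / (√3·V_L·cosφ) = 81377 / (1.732 × 690 × 0.77) = 88.4 A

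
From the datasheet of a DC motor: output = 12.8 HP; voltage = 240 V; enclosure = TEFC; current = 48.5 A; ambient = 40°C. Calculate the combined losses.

2.09 kW

P_in = V·I = 240×48.5 = 11640 W
P_out = 12.8×746 = 9549 W
Losses = P_in − P_out = 11640 − 9549 = 2091 W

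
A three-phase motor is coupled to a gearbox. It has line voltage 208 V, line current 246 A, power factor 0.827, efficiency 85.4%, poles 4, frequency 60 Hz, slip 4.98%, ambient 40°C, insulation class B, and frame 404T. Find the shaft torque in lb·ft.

P_in = √3·V·I·cosφ = 1.732 × 208 × 246 × 0.827 = 73291 W
P_out = η·P_in = 0.854 × 73291 = 62591 W
n_s = 120×60/4 = 1800 rpm; n = 1800×(1−0.0498) = 1710 rpm
ω = 2π×1710/60 = 179.1 rad/s
τ = P_out/ω = 62591/179.1 = 349.5 N·m
In lb·ft: 349.5/1.356 = 258 lb·ft

258 lb·ft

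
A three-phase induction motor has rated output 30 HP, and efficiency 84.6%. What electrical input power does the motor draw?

P_out = 30 × 746 = 22380 W
P_in = P_out/η = 22380/0.846 = 26454 W = 26.5 kW

26.5 kW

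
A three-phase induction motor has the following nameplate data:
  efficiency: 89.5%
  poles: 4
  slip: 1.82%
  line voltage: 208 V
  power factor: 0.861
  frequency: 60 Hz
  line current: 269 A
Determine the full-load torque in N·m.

404 N·m

P_in = √3·V·I·cosφ = 1.732 × 208 × 269 × 0.861 = 83439 W
P_out = η·P_in = 0.895 × 83439 = 74678 W
n_s = 120×60/4 = 1800 rpm; n = 1800×(1−0.0182) = 1767 rpm
ω = 2π×1767/60 = 185 rad/s
τ = P_out/ω = 74678/185 = 404 N·m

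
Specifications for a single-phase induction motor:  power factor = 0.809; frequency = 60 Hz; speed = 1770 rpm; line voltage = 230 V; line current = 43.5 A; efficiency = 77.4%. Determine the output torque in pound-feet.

24.9 lb·ft

P_in = V·I·cosφ = 230 × 43.5 × 0.809 = 8094 W
P_out = η·P_in = 0.774 × 8094 = 6265 W
n = 1770 rpm
ω = 2π×1770/60 = 185.4 rad/s
τ = P_out/ω = 6265/185.4 = 33.79 N·m
In lb·ft: 33.79/1.356 = 24.9 lb·ft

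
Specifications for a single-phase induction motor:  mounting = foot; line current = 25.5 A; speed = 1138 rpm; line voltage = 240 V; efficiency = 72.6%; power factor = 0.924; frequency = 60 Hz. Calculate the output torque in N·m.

P_in = V·I·cosφ = 240 × 25.5 × 0.924 = 5655 W
P_out = η·P_in = 0.726 × 5655 = 4106 W
n = 1138 rpm
ω = 2π×1138/60 = 119.2 rad/s
τ = P_out/ω = 4106/119.2 = 34.4 N·m

34.4 N·m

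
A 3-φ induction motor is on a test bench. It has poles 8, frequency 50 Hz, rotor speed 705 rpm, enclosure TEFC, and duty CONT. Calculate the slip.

n_s = 120f/p = 120×50/8 = 750 rpm
s = (n_s − n)/n_s = (750 − 705)/750 = 0.0600

6.00 %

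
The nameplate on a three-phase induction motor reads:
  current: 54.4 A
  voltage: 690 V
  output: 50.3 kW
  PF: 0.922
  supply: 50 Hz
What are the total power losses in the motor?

9640 W

P_in = √3·V·I·cosφ = 1.732×690×54.4×0.922 = 59941 W
P_out = 50300 W
Losses = P_in − P_out = 59941 − 50300 = 9641 W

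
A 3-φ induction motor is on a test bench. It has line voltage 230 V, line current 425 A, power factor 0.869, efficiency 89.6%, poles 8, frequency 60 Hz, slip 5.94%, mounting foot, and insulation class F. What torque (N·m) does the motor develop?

1490 N·m

P_in = √3·V·I·cosφ = 1.732 × 230 × 425 × 0.869 = 147124 W
P_out = η·P_in = 0.896 × 147124 = 131823 W
n_s = 120×60/8 = 900 rpm; n = 900×(1−0.0594) = 847 rpm
ω = 2π×847/60 = 88.7 rad/s
τ = P_out/ω = 131823/88.7 = 1490 N·m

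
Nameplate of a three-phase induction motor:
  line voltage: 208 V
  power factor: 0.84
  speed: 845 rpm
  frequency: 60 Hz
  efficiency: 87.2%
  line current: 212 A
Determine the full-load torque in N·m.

632 N·m

P_in = √3·V·I·cosφ = 1.732 × 208 × 212 × 0.84 = 64154 W
P_out = η·P_in = 0.872 × 64154 = 55942 W
n = 845 rpm
ω = 2π×845/60 = 88.49 rad/s
τ = P_out/ω = 55942/88.49 = 632 N·m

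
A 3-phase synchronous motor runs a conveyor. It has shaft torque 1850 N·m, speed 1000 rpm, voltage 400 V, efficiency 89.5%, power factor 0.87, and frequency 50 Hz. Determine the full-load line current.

ω = 2π×1000/60 = 104.7 rad/s; P_out = τω = 1850 × 104.7 = 193695 W
P_in = P_out / η = 193695 / 0.895 = 216419 W
I_L = P_in / (√3·V_L·cosφ) = 216419 / (1.732 × 400 × 0.87) = 359 A

359 A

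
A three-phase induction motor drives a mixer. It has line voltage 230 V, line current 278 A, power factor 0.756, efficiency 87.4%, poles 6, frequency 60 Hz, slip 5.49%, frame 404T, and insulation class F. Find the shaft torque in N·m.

616 N·m

P_in = √3·V·I·cosφ = 1.732 × 230 × 278 × 0.756 = 83723 W
P_out = η·P_in = 0.874 × 83723 = 73174 W
n_s = 120×60/6 = 1200 rpm; n = 1200×(1−0.0549) = 1134 rpm
ω = 2π×1134/60 = 118.8 rad/s
τ = P_out/ω = 73174/118.8 = 616 N·m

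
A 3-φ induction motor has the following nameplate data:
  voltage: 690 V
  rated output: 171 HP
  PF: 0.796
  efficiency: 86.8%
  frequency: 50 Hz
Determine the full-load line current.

154 A

P_out = 171 × 746 = 127566 W
P_in = P_out / η = 127566 / 0.868 = 146965 W
I_L = P_in / (√3·V_L·cosφ) = 146965 / (1.732 × 690 × 0.796) = 154 A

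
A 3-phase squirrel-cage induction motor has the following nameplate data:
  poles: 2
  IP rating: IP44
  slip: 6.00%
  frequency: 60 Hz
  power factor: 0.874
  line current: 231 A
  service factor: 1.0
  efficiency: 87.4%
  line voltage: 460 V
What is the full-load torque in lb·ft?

293 lb·ft

P_in = √3·V·I·cosφ = 1.732 × 460 × 231 × 0.874 = 160853 W
P_out = η·P_in = 0.874 × 160853 = 140586 W
n_s = 120×60/2 = 3600 rpm; n = 3600×(1−0.06) = 3384 rpm
ω = 2π×3384/60 = 354.4 rad/s
τ = P_out/ω = 140586/354.4 = 396.7 N·m
In lb·ft: 396.7/1.356 = 293 lb·ft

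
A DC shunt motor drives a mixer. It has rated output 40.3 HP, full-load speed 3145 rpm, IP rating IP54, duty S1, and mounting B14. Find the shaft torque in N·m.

91.3 N·m

P_out = 40.3 × 746 = 30064 W
ω = 2π × 3145/60 = 329.3 rad/s
τ = P_out/ω = 30064/329.3 = 91.3 N·m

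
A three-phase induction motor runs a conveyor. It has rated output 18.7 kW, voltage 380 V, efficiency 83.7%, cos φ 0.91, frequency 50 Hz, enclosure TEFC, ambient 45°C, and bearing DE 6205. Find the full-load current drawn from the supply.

P_out = 18.7 kW = 18700 W
P_in = P_out / η = 18700 / 0.837 = 22342 W
I_L = P_in / (√3·V_L·cosφ) = 22342 / (1.732 × 380 × 0.91) = 37.3 A

37.3 A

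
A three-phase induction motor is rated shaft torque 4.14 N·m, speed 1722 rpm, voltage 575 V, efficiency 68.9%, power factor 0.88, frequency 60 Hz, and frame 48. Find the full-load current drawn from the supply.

1.24 A

ω = 2π×1722/60 = 180.3 rad/s; P_out = τω = 4.14 × 180.3 = 746 W
P_in = P_out / η = 746 / 0.689 = 1083 W
I_L = P_in / (√3·V_L·cosφ) = 1083 / (1.732 × 575 × 0.88) = 1.24 A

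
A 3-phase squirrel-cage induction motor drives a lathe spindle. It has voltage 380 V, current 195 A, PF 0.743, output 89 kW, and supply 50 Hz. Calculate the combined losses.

6.36 kW

P_in = √3·V·I·cosφ = 1.732×380×195×0.743 = 95358 W
P_out = 89000 W
Losses = P_in − P_out = 95358 − 89000 = 6358 W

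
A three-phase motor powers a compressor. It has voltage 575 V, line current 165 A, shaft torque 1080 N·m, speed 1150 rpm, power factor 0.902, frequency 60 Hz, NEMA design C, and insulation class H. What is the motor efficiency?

87.7 %

ω = 2π × 1150/60 = 120.4 rad/s; P_out = τω = 1080 × 120.4 = 130032 W
P_in = √3·V_L·I_L·cosφ = 1.732 × 575 × 165 × 0.902 = 148220 W
η = P_out / P_in = 130032 / 148220 = 0.877 = 87.7%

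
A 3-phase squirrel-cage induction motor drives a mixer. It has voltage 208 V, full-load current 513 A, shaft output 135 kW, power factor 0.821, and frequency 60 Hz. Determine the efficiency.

89.0 %

P_out = 135 kW = 135000 W
P_in = √3·V_L·I_L·cosφ = 1.732 × 208 × 513 × 0.821 = 151730 W
η = P_out / P_in = 135000 / 151730 = 0.890 = 89.0%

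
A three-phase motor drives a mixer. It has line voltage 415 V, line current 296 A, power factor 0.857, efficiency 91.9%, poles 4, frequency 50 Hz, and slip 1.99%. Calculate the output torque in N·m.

P_in = √3·V·I·cosφ = 1.732 × 415 × 296 × 0.857 = 182334 W
P_out = η·P_in = 0.919 × 182334 = 167565 W
n_s = 120×50/4 = 1500 rpm; n = 1500×(1−0.0199) = 1470 rpm
ω = 2π×1470/60 = 153.9 rad/s
τ = P_out/ω = 167565/153.9 = 1090 N·m

1090 N·m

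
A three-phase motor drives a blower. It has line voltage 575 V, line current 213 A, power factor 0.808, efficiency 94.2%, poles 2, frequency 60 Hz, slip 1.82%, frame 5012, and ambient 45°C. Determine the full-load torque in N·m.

P_in = √3·V·I·cosφ = 1.732 × 575 × 213 × 0.808 = 171398 W
P_out = η·P_in = 0.942 × 171398 = 161457 W
n_s = 120×60/2 = 3600 rpm; n = 3600×(1−0.0182) = 3534 rpm
ω = 2π×3534/60 = 370.1 rad/s
τ = P_out/ω = 161457/370.1 = 436 N·m

436 N·m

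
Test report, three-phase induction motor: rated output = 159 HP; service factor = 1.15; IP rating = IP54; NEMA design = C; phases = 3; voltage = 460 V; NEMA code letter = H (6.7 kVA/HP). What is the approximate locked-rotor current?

1340 A

S_LR = 6.7 × 159 = 1065.3 kVA
I_LR = S_LR/(√3·V_L) = 1065300/(1.732×460) = 1340 A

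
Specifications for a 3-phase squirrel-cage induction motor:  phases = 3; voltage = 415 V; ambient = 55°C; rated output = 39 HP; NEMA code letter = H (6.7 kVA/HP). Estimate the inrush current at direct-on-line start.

S_LR = 6.7 × 39 = 261.3 kVA
I_LR = S_LR/(√3·V_L) = 261300/(1.732×415) = 364 A

364 A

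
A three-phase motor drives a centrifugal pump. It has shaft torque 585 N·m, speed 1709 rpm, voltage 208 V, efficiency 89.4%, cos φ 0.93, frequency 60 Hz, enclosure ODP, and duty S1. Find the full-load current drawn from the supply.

ω = 2π×1709/60 = 179 rad/s; P_out = τω = 585 × 179 = 104715 W
P_in = P_out / η = 104715 / 0.894 = 117131 W
I_L = P_in / (√3·V_L·cosφ) = 117131 / (1.732 × 208 × 0.93) = 350 A

350 A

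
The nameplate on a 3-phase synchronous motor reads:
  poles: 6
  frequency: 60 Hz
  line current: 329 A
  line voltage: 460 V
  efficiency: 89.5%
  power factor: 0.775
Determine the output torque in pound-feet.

P_in = √3·V·I·cosφ = 1.732 × 460 × 329 × 0.775 = 203144 W
P_out = η·P_in = 0.895 × 203144 = 181814 W
n = n_s = 120×60/6 = 1200 rpm (synchronous)
ω = 2π×1200/60 = 125.7 rad/s
τ = P_out/ω = 181814/125.7 = 1446 N·m
In lb·ft: 1446/1.356 = 1070 lb·ft

1070 lb·ft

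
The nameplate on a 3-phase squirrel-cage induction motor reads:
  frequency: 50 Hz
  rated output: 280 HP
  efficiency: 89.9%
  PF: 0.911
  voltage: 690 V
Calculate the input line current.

213 A

P_out = 280 × 746 = 208880 W
P_in = P_out / η = 208880 / 0.899 = 232347 W
I_L = P_in / (√3·V_L·cosφ) = 232347 / (1.732 × 690 × 0.911) = 213 A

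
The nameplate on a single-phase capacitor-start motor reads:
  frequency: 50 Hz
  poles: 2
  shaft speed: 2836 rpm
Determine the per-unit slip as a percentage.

n_s = 120f/p = 120×50/2 = 3000 rpm
s = (n_s − n)/n_s = (3000 − 2836)/3000 = 0.0547

5.5 %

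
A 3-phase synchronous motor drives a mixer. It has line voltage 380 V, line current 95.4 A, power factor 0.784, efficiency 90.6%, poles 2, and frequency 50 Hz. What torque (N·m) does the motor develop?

142 N·m

P_in = √3·V·I·cosφ = 1.732 × 380 × 95.4 × 0.784 = 49226 W
P_out = η·P_in = 0.906 × 49226 = 44599 W
n = n_s = 120×50/2 = 3000 rpm (synchronous)
ω = 2π×3000/60 = 314.2 rad/s
τ = P_out/ω = 44599/314.2 = 142 N·m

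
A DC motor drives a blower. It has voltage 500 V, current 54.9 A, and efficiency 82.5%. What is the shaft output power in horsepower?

30.4 HP

P_in = V·I = 500 × 54.9 = 27450 W
P_out = η·P_in = 0.825 × 27450 = 22646 W
= 22646/746 = 30.4 HP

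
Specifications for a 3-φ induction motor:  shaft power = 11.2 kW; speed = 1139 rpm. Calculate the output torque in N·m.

ω = 2π × 1139/60 = 119.3 rad/s
τ = P/ω = 11200/119.3 = 93.9 N·m

93.9 N·m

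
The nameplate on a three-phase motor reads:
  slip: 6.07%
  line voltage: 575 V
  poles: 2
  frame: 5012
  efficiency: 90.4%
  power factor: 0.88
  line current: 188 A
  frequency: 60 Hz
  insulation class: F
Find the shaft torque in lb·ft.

310 lb·ft

P_in = √3·V·I·cosφ = 1.732 × 575 × 188 × 0.88 = 164762 W
P_out = η·P_in = 0.904 × 164762 = 148945 W
n_s = 120×60/2 = 3600 rpm; n = 3600×(1−0.0607) = 3381 rpm
ω = 2π×3381/60 = 354.1 rad/s
τ = P_out/ω = 148945/354.1 = 420.6 N·m
In lb·ft: 420.6/1.356 = 310 lb·ft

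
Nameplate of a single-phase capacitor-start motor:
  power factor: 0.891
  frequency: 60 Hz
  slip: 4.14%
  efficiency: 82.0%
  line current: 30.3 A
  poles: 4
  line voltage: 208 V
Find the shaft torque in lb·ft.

P_in = V·I·cosφ = 208 × 30.3 × 0.891 = 5615 W
P_out = η·P_in = 0.82 × 5615 = 4604 W
n_s = 120×60/4 = 1800 rpm; n = 1800×(1−0.0414) = 1725 rpm
ω = 2π×1725/60 = 180.6 rad/s
τ = P_out/ω = 4604/180.6 = 25.49 N·m
In lb·ft: 25.49/1.356 = 18.8 lb·ft

18.8 lb·ft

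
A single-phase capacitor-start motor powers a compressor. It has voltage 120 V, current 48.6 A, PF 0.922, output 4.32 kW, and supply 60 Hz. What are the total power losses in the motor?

1.06 kW

P_in = V·I·cosφ = 120×48.6×0.922 = 5377 W
P_out = 4320 W
Losses = P_in − P_out = 5377 − 4320 = 1057 W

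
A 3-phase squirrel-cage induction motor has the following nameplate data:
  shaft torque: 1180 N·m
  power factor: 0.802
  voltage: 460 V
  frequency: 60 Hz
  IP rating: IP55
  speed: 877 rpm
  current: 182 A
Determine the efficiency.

ω = 2π × 877/60 = 91.84 rad/s; P_out = τω = 1180 × 91.84 = 108371 W
P_in = √3·V_L·I_L·cosφ = 1.732 × 460 × 182 × 0.802 = 116292 W
η = P_out / P_in = 108371 / 116292 = 0.932 = 93.2%

93.2 %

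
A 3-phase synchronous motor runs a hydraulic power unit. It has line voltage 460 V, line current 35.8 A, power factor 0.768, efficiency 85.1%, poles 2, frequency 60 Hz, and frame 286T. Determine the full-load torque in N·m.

49.4 N·m

P_in = √3·V·I·cosφ = 1.732 × 460 × 35.8 × 0.768 = 21905 W
P_out = η·P_in = 0.851 × 21905 = 18641 W
n = n_s = 120×60/2 = 3600 rpm (synchronous)
ω = 2π×3600/60 = 377 rad/s
τ = P_out/ω = 18641/377 = 49.4 N·m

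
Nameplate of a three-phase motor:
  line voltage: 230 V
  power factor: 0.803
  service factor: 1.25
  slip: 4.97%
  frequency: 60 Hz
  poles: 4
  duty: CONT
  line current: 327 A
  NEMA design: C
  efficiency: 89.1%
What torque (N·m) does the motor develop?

P_in = √3·V·I·cosφ = 1.732 × 230 × 327 × 0.803 = 104602 W
P_out = η·P_in = 0.891 × 104602 = 93200 W
n_s = 120×60/4 = 1800 rpm; n = 1800×(1−0.0497) = 1711 rpm
ω = 2π×1711/60 = 179.2 rad/s
τ = P_out/ω = 93200/179.2 = 520 N·m

520 N·m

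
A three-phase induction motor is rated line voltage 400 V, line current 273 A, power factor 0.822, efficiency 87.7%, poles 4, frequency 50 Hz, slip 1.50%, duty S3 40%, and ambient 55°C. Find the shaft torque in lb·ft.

P_in = √3·V·I·cosφ = 1.732 × 400 × 273 × 0.822 = 155468 W
P_out = η·P_in = 0.877 × 155468 = 136345 W
n_s = 120×50/4 = 1500 rpm; n = 1500×(1−0.015) = 1478 rpm
ω = 2π×1478/60 = 154.8 rad/s
τ = P_out/ω = 136345/154.8 = 880.8 N·m
In lb·ft: 880.8/1.356 = 650 lb·ft

650 lb·ft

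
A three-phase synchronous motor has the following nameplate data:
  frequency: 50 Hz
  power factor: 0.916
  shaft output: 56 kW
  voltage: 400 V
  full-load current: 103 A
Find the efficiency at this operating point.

85.7 %

P_out = 56 kW = 56000 W
P_in = √3·V_L·I_L·cosφ = 1.732 × 400 × 103 × 0.916 = 65364 W
η = P_out / P_in = 56000 / 65364 = 0.857 = 85.7%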